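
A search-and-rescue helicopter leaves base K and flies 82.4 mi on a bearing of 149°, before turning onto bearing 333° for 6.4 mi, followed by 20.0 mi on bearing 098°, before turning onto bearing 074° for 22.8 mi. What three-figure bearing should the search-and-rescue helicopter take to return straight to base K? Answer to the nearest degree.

Leg 1 (149°, 82.4 mi): east 82.4 sin 149° = 42.44, north 82.4 cos 149° = -70.63
Leg 2 (333°, 6.4 mi): east 6.4 sin 333° = -2.91, north 6.4 cos 333° = 5.70
Leg 3 (098°, 20.0 mi): east 20.0 sin 98° = 19.81, north 20.0 cos 98° = -2.78
Leg 4 (074°, 22.8 mi): east 22.8 sin 74° = 21.92, north 22.8 cos 74° = 6.28
Net displacement: 81.26 east, -61.43 north. Direction back to start is (-81.26, 61.43): bearing = atan2(-81.26, 61.43) mod 360° = 307.09° ≈ 307°.

307°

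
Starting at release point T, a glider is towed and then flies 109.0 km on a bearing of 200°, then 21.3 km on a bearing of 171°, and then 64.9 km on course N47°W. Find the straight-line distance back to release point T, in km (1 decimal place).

113.6 km

Leg 1 (200°, 109.0 km): east 109.0 sin 200° = -37.28, north 109.0 cos 200° = -102.43
Leg 2 (171°, 21.3 km): east 21.3 sin 171° = 3.33, north 21.3 cos 171° = -21.04
Leg 3 (N47°W, 64.9 km): east 64.9 sin 313° = -47.46, north 64.9 cos 313° = 44.26
Net: -81.41 east, -79.20 north. Distance = √((-81.41)² + (-79.20)²) = 113.583 km.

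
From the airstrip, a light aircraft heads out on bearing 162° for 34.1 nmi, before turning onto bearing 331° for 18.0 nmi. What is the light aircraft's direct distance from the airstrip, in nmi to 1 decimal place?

16.8 nmi

Leg 1 (162°, 34.1 nmi): east 34.1 sin 162° = 10.54, north 34.1 cos 162° = -32.43
Leg 2 (331°, 18.0 nmi): east 18.0 sin 331° = -8.73, north 18.0 cos 331° = 15.74
Net: 1.81 east, -16.69 north. Distance = √((1.81)² + (-16.69)²) = 16.786 nmi.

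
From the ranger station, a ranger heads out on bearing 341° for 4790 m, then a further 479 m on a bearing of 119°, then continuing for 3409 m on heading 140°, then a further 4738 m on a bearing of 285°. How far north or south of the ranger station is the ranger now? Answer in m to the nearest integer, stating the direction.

2912 m north

Leg 1 (341°, 4790 m): east 4790 sin 341° = -1559.47, north 4790 cos 341° = 4529.03
Leg 2 (119°, 479 m): east 479 sin 119° = 418.94, north 479 cos 119° = -232.22
Leg 3 (140°, 3409 m): east 3409 sin 140° = 2191.26, north 3409 cos 140° = -2611.45
Leg 4 (285°, 4738 m): east 4738 sin 285° = -4576.56, north 4738 cos 285° = 1226.28
Net north component: 2911.65 m.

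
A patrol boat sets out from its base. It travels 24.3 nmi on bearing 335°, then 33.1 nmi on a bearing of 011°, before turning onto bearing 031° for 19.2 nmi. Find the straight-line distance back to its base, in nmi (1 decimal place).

71.2 nmi

Leg 1 (335°, 24.3 nmi): east 24.3 sin 335° = -10.27, north 24.3 cos 335° = 22.02
Leg 2 (011°, 33.1 nmi): east 33.1 sin 11° = 6.32, north 33.1 cos 11° = 32.49
Leg 3 (031°, 19.2 nmi): east 19.2 sin 31° = 9.89, north 19.2 cos 31° = 16.46
Net: 5.93 east, 70.97 north. Distance = √((5.93)² + (70.97)²) = 71.220 nmi.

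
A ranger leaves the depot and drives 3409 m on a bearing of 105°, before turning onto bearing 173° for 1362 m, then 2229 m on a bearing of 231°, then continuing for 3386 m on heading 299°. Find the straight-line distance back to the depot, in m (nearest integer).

Leg 1 (105°, 3409 m): east 3409 sin 105° = 3292.84, north 3409 cos 105° = -882.31
Leg 2 (173°, 1362 m): east 1362 sin 173° = 165.99, north 1362 cos 173° = -1351.85
Leg 3 (231°, 2229 m): east 2229 sin 231° = -1732.26, north 2229 cos 231° = -1402.76
Leg 4 (299°, 3386 m): east 3386 sin 299° = -2961.46, north 3386 cos 299° = 1641.57
Net: -1234.89 east, -1995.35 north. Distance = √((-1234.89)² + (-1995.35)²) = 2346.570 m.

2347 m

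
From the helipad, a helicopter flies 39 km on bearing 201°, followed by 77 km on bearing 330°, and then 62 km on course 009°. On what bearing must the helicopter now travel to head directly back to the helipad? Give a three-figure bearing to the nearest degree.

Leg 1 (201°, 39 km): east 39 sin 201° = -13.98, north 39 cos 201° = -36.41
Leg 2 (330°, 77 km): east 77 sin 330° = -38.50, north 77 cos 330° = 66.68
Leg 3 (009°, 62 km): east 62 sin 9° = 9.70, north 62 cos 9° = 61.24
Net displacement: -42.78 east, 91.51 north. Direction back to start is (42.78, -91.51): bearing = atan2(42.78, -91.51) mod 360° = 154.95° ≈ 155°.

155°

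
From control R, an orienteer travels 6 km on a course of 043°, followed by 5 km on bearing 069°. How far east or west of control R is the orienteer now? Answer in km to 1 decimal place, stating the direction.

8.8 km east

Leg 1 (043°, 6 km): east 6 sin 43° = 4.09, north 6 cos 43° = 4.39
Leg 2 (069°, 5 km): east 5 sin 69° = 4.67, north 5 cos 69° = 1.79
Net east component: 8.76 km.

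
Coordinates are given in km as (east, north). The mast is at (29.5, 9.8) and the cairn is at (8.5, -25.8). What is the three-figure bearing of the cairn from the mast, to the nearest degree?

211°

Δeast = 8.5 − 29.5 = -21.00; Δnorth = -25.8 − 9.8 = -35.60.
Bearing = atan2(Δeast, Δnorth) mod 360° = 210.54° ≈ 211°.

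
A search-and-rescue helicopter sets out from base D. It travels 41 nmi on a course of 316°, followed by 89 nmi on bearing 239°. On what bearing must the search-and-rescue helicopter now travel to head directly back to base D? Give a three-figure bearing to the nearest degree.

Leg 1 (316°, 41 nmi): east 41 sin 316° = -28.48, north 41 cos 316° = 29.49
Leg 2 (239°, 89 nmi): east 89 sin 239° = -76.29, north 89 cos 239° = -45.84
Net displacement: -104.77 east, -16.35 north. Direction back to start is (104.77, 16.35): bearing = atan2(104.77, 16.35) mod 360° = 81.13° ≈ 081°.

081°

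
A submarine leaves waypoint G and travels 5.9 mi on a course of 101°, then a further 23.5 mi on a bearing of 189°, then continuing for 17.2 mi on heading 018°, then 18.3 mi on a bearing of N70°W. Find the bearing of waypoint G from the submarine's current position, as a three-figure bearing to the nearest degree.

080°

Leg 1 (101°, 5.9 mi): east 5.9 sin 101° = 5.79, north 5.9 cos 101° = -1.13
Leg 2 (189°, 23.5 mi): east 23.5 sin 189° = -3.68, north 23.5 cos 189° = -23.21
Leg 3 (018°, 17.2 mi): east 17.2 sin 18° = 5.32, north 17.2 cos 18° = 16.36
Leg 4 (N70°W, 18.3 mi): east 18.3 sin 290° = -17.20, north 18.3 cos 290° = 6.26
Net displacement: -9.77 east, -1.72 north. Direction back to start is (9.77, 1.72): bearing = atan2(9.77, 1.72) mod 360° = 80.02° ≈ 080°.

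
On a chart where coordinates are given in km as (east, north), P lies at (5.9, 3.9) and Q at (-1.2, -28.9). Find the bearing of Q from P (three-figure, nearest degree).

Δeast = -1.2 − 5.9 = -7.10; Δnorth = -28.9 − 3.9 = -32.80.
Bearing = atan2(Δeast, Δnorth) mod 360° = 192.21° ≈ 192°.

192°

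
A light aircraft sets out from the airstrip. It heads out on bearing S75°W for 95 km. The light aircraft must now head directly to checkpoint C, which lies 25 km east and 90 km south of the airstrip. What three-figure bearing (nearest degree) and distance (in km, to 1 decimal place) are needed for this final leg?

Leg 1 (S75°W, 95 km): east 95 sin 255° = -91.76, north 95 cos 255° = -24.59
Current position: (-91.76, -24.59). Target: (25, -90). Remaining: Δeast = 116.76, Δnorth = -65.41.
Bearing = atan2(116.76, -65.41) mod 360° = 119.26°; distance = √((116.76)² + (-65.41)²) = 133.837 km.

119°, 133.8 km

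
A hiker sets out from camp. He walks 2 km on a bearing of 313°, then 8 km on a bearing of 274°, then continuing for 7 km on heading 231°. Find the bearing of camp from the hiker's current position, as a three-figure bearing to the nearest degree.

081°

Leg 1 (313°, 2 km): east 2 sin 313° = -1.46, north 2 cos 313° = 1.36
Leg 2 (274°, 8 km): east 8 sin 274° = -7.98, north 8 cos 274° = 0.56
Leg 3 (231°, 7 km): east 7 sin 231° = -5.44, north 7 cos 231° = -4.41
Net displacement: -14.88 east, -2.48 north. Direction back to start is (14.88, 2.48): bearing = atan2(14.88, 2.48) mod 360° = 80.53° ≈ 081°.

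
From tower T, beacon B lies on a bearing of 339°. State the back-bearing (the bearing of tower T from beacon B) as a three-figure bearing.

159°

Back-bearing = 339° − 180° = 159°.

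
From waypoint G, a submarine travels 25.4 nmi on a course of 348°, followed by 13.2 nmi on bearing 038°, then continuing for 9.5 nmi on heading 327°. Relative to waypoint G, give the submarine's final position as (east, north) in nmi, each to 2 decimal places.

(-2.33, 43.21)

Leg 1 (348°, 25.4 nmi): east 25.4 sin 348° = -5.28, north 25.4 cos 348° = 24.84
Leg 2 (038°, 13.2 nmi): east 13.2 sin 38° = 8.13, north 13.2 cos 38° = 10.40
Leg 3 (327°, 9.5 nmi): east 9.5 sin 327° = -5.17, north 9.5 cos 327° = 7.97
Summing: -2.33 nmi east, 43.21 nmi north → (-2.33, 43.21).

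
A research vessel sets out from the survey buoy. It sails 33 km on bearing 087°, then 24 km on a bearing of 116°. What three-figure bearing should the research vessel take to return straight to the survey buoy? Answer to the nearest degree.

279°

Leg 1 (087°, 33 km): east 33 sin 87° = 32.95, north 33 cos 87° = 1.73
Leg 2 (116°, 24 km): east 24 sin 116° = 21.57, north 24 cos 116° = -10.52
Net displacement: 54.53 east, -8.79 north. Direction back to start is (-54.53, 8.79): bearing = atan2(-54.53, 8.79) mod 360° = 279.16° ≈ 279°.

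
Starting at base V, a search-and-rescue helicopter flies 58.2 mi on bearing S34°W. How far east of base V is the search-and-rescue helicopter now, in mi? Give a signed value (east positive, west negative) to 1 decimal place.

Leg 1 (S34°W, 58.2 mi): east 58.2 sin 214° = -32.55, north 58.2 cos 214° = -48.25
Net east component: -32.55 mi.

-32.5 mi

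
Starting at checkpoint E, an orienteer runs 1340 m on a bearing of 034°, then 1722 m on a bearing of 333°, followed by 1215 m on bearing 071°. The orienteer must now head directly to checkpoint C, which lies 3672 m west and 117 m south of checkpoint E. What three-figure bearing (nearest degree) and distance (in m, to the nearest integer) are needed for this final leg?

237°, 5736 m

Leg 1 (034°, 1340 m): east 1340 sin 34° = 749.32, north 1340 cos 34° = 1110.91
Leg 2 (333°, 1722 m): east 1722 sin 333° = -781.77, north 1722 cos 333° = 1534.31
Leg 3 (071°, 1215 m): east 1215 sin 71° = 1148.81, north 1215 cos 71° = 395.57
Current position: (1116.35, 3040.79). Target: (-3672, -117). Remaining: Δeast = -4788.35, Δnorth = -3157.79.
Bearing = atan2(-4788.35, -3157.79) mod 360° = 236.60°; distance = √((-4788.35)² + (-3157.79)²) = 5735.847 m.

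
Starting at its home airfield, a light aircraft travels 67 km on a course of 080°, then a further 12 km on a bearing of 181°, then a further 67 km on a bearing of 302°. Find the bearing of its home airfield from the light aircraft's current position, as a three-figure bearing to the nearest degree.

194°

Leg 1 (080°, 67 km): east 67 sin 80° = 65.98, north 67 cos 80° = 11.63
Leg 2 (181°, 12 km): east 12 sin 181° = -0.21, north 12 cos 181° = -12.00
Leg 3 (302°, 67 km): east 67 sin 302° = -56.82, north 67 cos 302° = 35.50
Net displacement: 8.95 east, 35.14 north. Direction back to start is (-8.95, -35.14): bearing = atan2(-8.95, -35.14) mod 360° = 194.29° ≈ 194°.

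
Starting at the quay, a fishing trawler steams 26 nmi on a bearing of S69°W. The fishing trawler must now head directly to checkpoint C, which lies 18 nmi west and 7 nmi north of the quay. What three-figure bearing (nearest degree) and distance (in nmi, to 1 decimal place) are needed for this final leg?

Leg 1 (S69°W, 26 nmi): east 26 sin 249° = -24.27, north 26 cos 249° = -9.32
Current position: (-24.27, -9.32). Target: (-18, 7). Remaining: Δeast = 6.27, Δnorth = 16.32.
Bearing = atan2(6.27, 16.32) mod 360° = 21.03°; distance = √((6.27)² + (16.32)²) = 17.482 nmi.

021°, 17.5 nmi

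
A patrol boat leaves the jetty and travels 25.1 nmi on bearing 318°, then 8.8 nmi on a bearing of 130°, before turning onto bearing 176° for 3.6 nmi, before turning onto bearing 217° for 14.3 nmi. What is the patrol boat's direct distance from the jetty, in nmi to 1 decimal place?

18.5 nmi

Leg 1 (318°, 25.1 nmi): east 25.1 sin 318° = -16.80, north 25.1 cos 318° = 18.65
Leg 2 (130°, 8.8 nmi): east 8.8 sin 130° = 6.74, north 8.8 cos 130° = -5.66
Leg 3 (176°, 3.6 nmi): east 3.6 sin 176° = 0.25, north 3.6 cos 176° = -3.59
Leg 4 (217°, 14.3 nmi): east 14.3 sin 217° = -8.61, north 14.3 cos 217° = -11.42
Net: -18.41 east, -2.02 north. Distance = √((-18.41)² + (-2.02)²) = 18.519 nmi.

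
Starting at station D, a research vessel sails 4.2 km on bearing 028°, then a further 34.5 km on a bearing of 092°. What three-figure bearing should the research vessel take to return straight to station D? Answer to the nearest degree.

266°

Leg 1 (028°, 4.2 km): east 4.2 sin 28° = 1.97, north 4.2 cos 28° = 3.71
Leg 2 (092°, 34.5 km): east 34.5 sin 92° = 34.48, north 34.5 cos 92° = -1.20
Net displacement: 36.45 east, 2.50 north. Direction back to start is (-36.45, -2.50): bearing = atan2(-36.45, -2.50) mod 360° = 266.07° ≈ 266°.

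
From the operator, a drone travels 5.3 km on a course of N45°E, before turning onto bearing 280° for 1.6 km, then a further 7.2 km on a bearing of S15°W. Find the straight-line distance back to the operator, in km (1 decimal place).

Leg 1 (N45°E, 5.3 km): east 5.3 sin 45° = 3.75, north 5.3 cos 45° = 3.75
Leg 2 (280°, 1.6 km): east 1.6 sin 280° = -1.58, north 1.6 cos 280° = 0.28
Leg 3 (S15°W, 7.2 km): east 7.2 sin 195° = -1.86, north 7.2 cos 195° = -6.95
Net: 0.31 east, -2.93 north. Distance = √((0.31)² + (-2.93)²) = 2.945 km.

2.9 km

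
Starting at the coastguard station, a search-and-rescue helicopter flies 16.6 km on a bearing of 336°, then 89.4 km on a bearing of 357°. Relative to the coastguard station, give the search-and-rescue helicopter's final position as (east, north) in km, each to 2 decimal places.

(-11.43, 104.44)

Leg 1 (336°, 16.6 km): east 16.6 sin 336° = -6.75, north 16.6 cos 336° = 15.16
Leg 2 (357°, 89.4 km): east 89.4 sin 357° = -4.68, north 89.4 cos 357° = 89.28
Summing: -11.43 km east, 104.44 km north → (-11.43, 104.44).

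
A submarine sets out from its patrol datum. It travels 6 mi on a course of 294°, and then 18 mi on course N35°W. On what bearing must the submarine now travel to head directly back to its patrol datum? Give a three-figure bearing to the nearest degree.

137°

Leg 1 (294°, 6 mi): east 6 sin 294° = -5.48, north 6 cos 294° = 2.44
Leg 2 (N35°W, 18 mi): east 18 sin 325° = -10.32, north 18 cos 325° = 14.74
Net displacement: -15.81 east, 17.19 north. Direction back to start is (15.81, -17.19): bearing = atan2(15.81, -17.19) mod 360° = 137.39° ≈ 137°.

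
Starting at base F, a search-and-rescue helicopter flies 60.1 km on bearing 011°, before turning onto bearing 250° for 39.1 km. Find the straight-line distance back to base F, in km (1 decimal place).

Leg 1 (011°, 60.1 km): east 60.1 sin 11° = 11.47, north 60.1 cos 11° = 59.00
Leg 2 (250°, 39.1 km): east 39.1 sin 250° = -36.74, north 39.1 cos 250° = -13.37
Net: -25.27 east, 45.62 north. Distance = √((-25.27)² + (45.62)²) = 52.156 km.

52.2 km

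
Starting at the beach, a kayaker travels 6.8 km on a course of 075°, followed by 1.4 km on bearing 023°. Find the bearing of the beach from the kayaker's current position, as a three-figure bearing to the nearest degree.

Leg 1 (075°, 6.8 km): east 6.8 sin 75° = 6.57, north 6.8 cos 75° = 1.76
Leg 2 (023°, 1.4 km): east 1.4 sin 23° = 0.55, north 1.4 cos 23° = 1.29
Net displacement: 7.12 east, 3.05 north. Direction back to start is (-7.12, -3.05): bearing = atan2(-7.12, -3.05) mod 360° = 246.81° ≈ 247°.

247°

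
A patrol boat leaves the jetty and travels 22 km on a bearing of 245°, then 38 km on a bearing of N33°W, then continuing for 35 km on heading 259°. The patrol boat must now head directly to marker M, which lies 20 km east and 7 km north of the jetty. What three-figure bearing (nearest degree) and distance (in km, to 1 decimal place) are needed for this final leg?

095°, 95.4 km

Leg 1 (245°, 22 km): east 22 sin 245° = -19.94, north 22 cos 245° = -9.30
Leg 2 (N33°W, 38 km): east 38 sin 327° = -20.70, north 38 cos 327° = 31.87
Leg 3 (259°, 35 km): east 35 sin 259° = -34.36, north 35 cos 259° = -6.68
Current position: (-74.99, 15.89). Target: (20, 7). Remaining: Δeast = 94.99, Δnorth = -8.89.
Bearing = atan2(94.99, -8.89) mod 360° = 95.35°; distance = √((94.99)² + (-8.89)²) = 95.407 km.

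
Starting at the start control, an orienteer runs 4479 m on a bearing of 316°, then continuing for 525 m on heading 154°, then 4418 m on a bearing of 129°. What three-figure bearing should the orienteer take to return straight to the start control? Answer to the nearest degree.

273°

Leg 1 (316°, 4479 m): east 4479 sin 316° = -3111.37, north 4479 cos 316° = 3221.92
Leg 2 (154°, 525 m): east 525 sin 154° = 230.14, north 525 cos 154° = -471.87
Leg 3 (129°, 4418 m): east 4418 sin 129° = 3433.43, north 4418 cos 129° = -2780.34
Net displacement: 552.20 east, -30.28 north. Direction back to start is (-552.20, 30.28): bearing = atan2(-552.20, 30.28) mod 360° = 273.14° ≈ 273°.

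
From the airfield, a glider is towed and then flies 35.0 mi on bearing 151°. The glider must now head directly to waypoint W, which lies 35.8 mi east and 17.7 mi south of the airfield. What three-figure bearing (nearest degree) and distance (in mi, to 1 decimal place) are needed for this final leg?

Leg 1 (151°, 35.0 mi): east 35.0 sin 151° = 16.97, north 35.0 cos 151° = -30.61
Current position: (16.97, -30.61). Target: (35.8, -17.7). Remaining: Δeast = 18.83, Δnorth = 12.91.
Bearing = atan2(18.83, 12.91) mod 360° = 55.56°; distance = √((18.83)² + (12.91)²) = 22.833 mi.

056°, 22.8 mi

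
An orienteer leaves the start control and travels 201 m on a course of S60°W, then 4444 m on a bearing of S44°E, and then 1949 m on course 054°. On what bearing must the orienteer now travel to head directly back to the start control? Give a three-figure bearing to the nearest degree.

296°

Leg 1 (S60°W, 201 m): east 201 sin 240° = -174.07, north 201 cos 240° = -100.50
Leg 2 (S44°E, 4444 m): east 4444 sin 136° = 3087.06, north 4444 cos 136° = -3196.75
Leg 3 (054°, 1949 m): east 1949 sin 54° = 1576.77, north 1949 cos 54° = 1145.59
Net displacement: 4489.76 east, -2151.65 north. Direction back to start is (-4489.76, 2151.65): bearing = atan2(-4489.76, 2151.65) mod 360° = 295.61° ≈ 296°.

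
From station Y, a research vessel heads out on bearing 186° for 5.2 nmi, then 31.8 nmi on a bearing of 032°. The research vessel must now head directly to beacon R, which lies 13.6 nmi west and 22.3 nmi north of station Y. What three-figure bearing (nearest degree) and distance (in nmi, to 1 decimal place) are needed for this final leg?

Leg 1 (186°, 5.2 nmi): east 5.2 sin 186° = -0.54, north 5.2 cos 186° = -5.17
Leg 2 (032°, 31.8 nmi): east 31.8 sin 32° = 16.85, north 31.8 cos 32° = 26.97
Current position: (16.31, 21.80). Target: (-13.6, 22.3). Remaining: Δeast = -29.91, Δnorth = 0.50.
Bearing = atan2(-29.91, 0.50) mod 360° = 270.96°; distance = √((-29.91)² + (0.50)²) = 29.912 nmi.

271°, 29.9 nmi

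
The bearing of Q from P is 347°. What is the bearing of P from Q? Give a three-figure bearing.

167°

Back-bearing = 347° − 180° = 167°.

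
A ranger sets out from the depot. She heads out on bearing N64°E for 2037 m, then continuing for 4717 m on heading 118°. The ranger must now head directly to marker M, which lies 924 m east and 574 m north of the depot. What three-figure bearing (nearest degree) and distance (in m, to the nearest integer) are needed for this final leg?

290°, 5414 m

Leg 1 (N64°E, 2037 m): east 2037 sin 64° = 1830.84, north 2037 cos 64° = 892.96
Leg 2 (118°, 4717 m): east 4717 sin 118° = 4164.86, north 4717 cos 118° = -2214.50
Current position: (5995.71, -1321.54). Target: (924, 574). Remaining: Δeast = -5071.71, Δnorth = 1895.54.
Bearing = atan2(-5071.71, 1895.54) mod 360° = 290.49°; distance = √((-5071.71)² + (1895.54)²) = 5414.358 m.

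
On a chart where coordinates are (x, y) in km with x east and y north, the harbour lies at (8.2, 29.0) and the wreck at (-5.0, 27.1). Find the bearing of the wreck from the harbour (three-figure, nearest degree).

Δeast = -5.0 − 8.2 = -13.20; Δnorth = 27.1 − 29.0 = -1.90.
Bearing = atan2(Δeast, Δnorth) mod 360° = 261.81° ≈ 262°.

262°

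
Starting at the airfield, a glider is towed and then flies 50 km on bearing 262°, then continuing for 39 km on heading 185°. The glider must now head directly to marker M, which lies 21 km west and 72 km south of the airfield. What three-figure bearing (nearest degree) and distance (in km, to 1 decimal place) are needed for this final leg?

129°, 41.3 km

Leg 1 (262°, 50 km): east 50 sin 262° = -49.51, north 50 cos 262° = -6.96
Leg 2 (185°, 39 km): east 39 sin 185° = -3.40, north 39 cos 185° = -38.85
Current position: (-52.91, -45.81). Target: (-21, -72). Remaining: Δeast = 31.91, Δnorth = -26.19.
Bearing = atan2(31.91, -26.19) mod 360° = 129.37°; distance = √((31.91)² + (-26.19)²) = 41.283 km.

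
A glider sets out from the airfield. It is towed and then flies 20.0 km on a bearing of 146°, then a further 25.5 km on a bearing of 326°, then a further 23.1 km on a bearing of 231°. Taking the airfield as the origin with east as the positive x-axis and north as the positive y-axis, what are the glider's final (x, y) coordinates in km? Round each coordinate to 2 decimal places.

Leg 1 (146°, 20.0 km): east 20.0 sin 146° = 11.18, north 20.0 cos 146° = -16.58
Leg 2 (326°, 25.5 km): east 25.5 sin 326° = -14.26, north 25.5 cos 326° = 21.14
Leg 3 (231°, 23.1 km): east 23.1 sin 231° = -17.95, north 23.1 cos 231° = -14.54
Summing: -21.03 km east, -9.98 km north → (-21.03, -9.98).

(-21.03, -9.98)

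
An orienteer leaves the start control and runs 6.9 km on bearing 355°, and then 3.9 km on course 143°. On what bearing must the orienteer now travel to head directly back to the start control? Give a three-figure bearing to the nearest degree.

Leg 1 (355°, 6.9 km): east 6.9 sin 355° = -0.60, north 6.9 cos 355° = 6.87
Leg 2 (143°, 3.9 km): east 3.9 sin 143° = 2.35, north 3.9 cos 143° = -3.11
Net displacement: 1.75 east, 3.76 north. Direction back to start is (-1.75, -3.76): bearing = atan2(-1.75, -3.76) mod 360° = 204.91° ≈ 205°.

205°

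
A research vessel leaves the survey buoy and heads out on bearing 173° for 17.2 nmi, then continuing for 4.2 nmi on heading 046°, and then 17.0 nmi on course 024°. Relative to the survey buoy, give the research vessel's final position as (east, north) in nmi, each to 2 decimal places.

Leg 1 (173°, 17.2 nmi): east 17.2 sin 173° = 2.10, north 17.2 cos 173° = -17.07
Leg 2 (046°, 4.2 nmi): east 4.2 sin 46° = 3.02, north 4.2 cos 46° = 2.92
Leg 3 (024°, 17.0 nmi): east 17.0 sin 24° = 6.91, north 17.0 cos 24° = 15.53
Summing: 12.03 nmi east, 1.38 nmi north → (12.03, 1.38).

(12.03, 1.38)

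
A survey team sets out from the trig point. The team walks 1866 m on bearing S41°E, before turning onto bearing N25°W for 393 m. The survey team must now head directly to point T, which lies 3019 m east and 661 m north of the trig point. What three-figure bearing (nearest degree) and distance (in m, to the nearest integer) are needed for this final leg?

049°, 2604 m

Leg 1 (S41°E, 1866 m): east 1866 sin 139° = 1224.21, north 1866 cos 139° = -1408.29
Leg 2 (N25°W, 393 m): east 393 sin 335° = -166.09, north 393 cos 335° = 356.18
Current position: (1058.12, -1052.11). Target: (3019, 661). Remaining: Δeast = 1960.88, Δnorth = 1713.11.
Bearing = atan2(1960.88, 1713.11) mod 360° = 48.86°; distance = √((1960.88)² + (1713.11)²) = 2603.806 m.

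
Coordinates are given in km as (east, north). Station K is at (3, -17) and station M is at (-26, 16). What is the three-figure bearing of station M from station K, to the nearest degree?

319°

Δeast = -26 − 3 = -29.00; Δnorth = 16 − -17 = 33.00.
Bearing = atan2(Δeast, Δnorth) mod 360° = 318.69° ≈ 319°.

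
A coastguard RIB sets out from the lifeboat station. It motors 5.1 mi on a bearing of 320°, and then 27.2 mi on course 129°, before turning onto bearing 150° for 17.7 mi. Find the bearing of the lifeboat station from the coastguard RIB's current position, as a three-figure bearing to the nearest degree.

Leg 1 (320°, 5.1 mi): east 5.1 sin 320° = -3.28, north 5.1 cos 320° = 3.91
Leg 2 (129°, 27.2 mi): east 27.2 sin 129° = 21.14, north 27.2 cos 129° = -17.12
Leg 3 (150°, 17.7 mi): east 17.7 sin 150° = 8.85, north 17.7 cos 150° = -15.33
Net displacement: 26.71 east, -28.54 north. Direction back to start is (-26.71, 28.54): bearing = atan2(-26.71, 28.54) mod 360° = 316.90° ≈ 317°.

317°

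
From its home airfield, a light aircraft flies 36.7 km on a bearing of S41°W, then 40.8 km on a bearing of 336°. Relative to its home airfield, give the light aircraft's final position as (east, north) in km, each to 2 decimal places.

Leg 1 (S41°W, 36.7 km): east 36.7 sin 221° = -24.08, north 36.7 cos 221° = -27.70
Leg 2 (336°, 40.8 km): east 40.8 sin 336° = -16.59, north 40.8 cos 336° = 37.27
Summing: -40.67 km east, 9.57 km north → (-40.67, 9.57).

(-40.67, 9.57)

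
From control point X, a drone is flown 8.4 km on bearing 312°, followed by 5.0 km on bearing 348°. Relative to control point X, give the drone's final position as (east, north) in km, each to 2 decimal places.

(-7.28, 10.51)

Leg 1 (312°, 8.4 km): east 8.4 sin 312° = -6.24, north 8.4 cos 312° = 5.62
Leg 2 (348°, 5.0 km): east 5.0 sin 348° = -1.04, north 5.0 cos 348° = 4.89
Summing: -7.28 km east, 10.51 km north → (-7.28, 10.51).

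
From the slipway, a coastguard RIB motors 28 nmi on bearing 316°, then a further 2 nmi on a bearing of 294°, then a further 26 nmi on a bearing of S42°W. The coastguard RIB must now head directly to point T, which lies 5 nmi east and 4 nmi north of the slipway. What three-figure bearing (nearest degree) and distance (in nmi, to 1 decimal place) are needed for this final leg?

Leg 1 (316°, 28 nmi): east 28 sin 316° = -19.45, north 28 cos 316° = 20.14
Leg 2 (294°, 2 nmi): east 2 sin 294° = -1.83, north 2 cos 294° = 0.81
Leg 3 (S42°W, 26 nmi): east 26 sin 222° = -17.40, north 26 cos 222° = -19.32
Current position: (-38.67, 1.63). Target: (5, 4). Remaining: Δeast = 43.67, Δnorth = 2.37.
Bearing = atan2(43.67, 2.37) mod 360° = 86.90°; distance = √((43.67)² + (2.37)²) = 43.739 nmi.

087°, 43.7 nmi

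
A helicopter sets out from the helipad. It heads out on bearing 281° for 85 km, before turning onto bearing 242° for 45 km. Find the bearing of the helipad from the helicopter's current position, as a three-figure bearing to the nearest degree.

Leg 1 (281°, 85 km): east 85 sin 281° = -83.44, north 85 cos 281° = 16.22
Leg 2 (242°, 45 km): east 45 sin 242° = -39.73, north 45 cos 242° = -21.13
Net displacement: -123.17 east, -4.91 north. Direction back to start is (123.17, 4.91): bearing = atan2(123.17, 4.91) mod 360° = 87.72° ≈ 088°.

088°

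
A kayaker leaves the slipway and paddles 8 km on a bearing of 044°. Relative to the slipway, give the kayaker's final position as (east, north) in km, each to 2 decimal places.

(5.56, 5.75)

Leg 1 (044°, 8 km): east 8 sin 44° = 5.56, north 8 cos 44° = 5.75
Summing: 5.56 km east, 5.75 km north → (5.56, 5.75).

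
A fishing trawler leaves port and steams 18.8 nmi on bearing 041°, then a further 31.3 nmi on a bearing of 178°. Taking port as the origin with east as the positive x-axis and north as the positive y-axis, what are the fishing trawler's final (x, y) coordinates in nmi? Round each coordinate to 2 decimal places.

(13.43, -17.09)

Leg 1 (041°, 18.8 nmi): east 18.8 sin 41° = 12.33, north 18.8 cos 41° = 14.19
Leg 2 (178°, 31.3 nmi): east 31.3 sin 178° = 1.09, north 31.3 cos 178° = -31.28
Summing: 13.43 nmi east, -17.09 nmi north → (13.43, -17.09).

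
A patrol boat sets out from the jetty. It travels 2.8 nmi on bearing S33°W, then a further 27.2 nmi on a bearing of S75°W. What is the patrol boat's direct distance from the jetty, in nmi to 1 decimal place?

29.3 nmi

Leg 1 (S33°W, 2.8 nmi): east 2.8 sin 213° = -1.52, north 2.8 cos 213° = -2.35
Leg 2 (S75°W, 27.2 nmi): east 27.2 sin 255° = -26.27, north 27.2 cos 255° = -7.04
Net: -27.80 east, -9.39 north. Distance = √((-27.80)² + (-9.39)²) = 29.341 nmi.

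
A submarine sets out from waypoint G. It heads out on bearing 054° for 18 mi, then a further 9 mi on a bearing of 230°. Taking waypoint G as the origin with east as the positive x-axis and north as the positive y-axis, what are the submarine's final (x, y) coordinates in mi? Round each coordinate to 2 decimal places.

Leg 1 (054°, 18 mi): east 18 sin 54° = 14.56, north 18 cos 54° = 10.58
Leg 2 (230°, 9 mi): east 9 sin 230° = -6.89, north 9 cos 230° = -5.79
Summing: 7.67 mi east, 4.80 mi north → (7.67, 4.80).

(7.67, 4.80)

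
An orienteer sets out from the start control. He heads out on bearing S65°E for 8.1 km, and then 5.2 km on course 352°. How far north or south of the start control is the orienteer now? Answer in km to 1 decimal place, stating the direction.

1.7 km north

Leg 1 (S65°E, 8.1 km): east 8.1 sin 115° = 7.34, north 8.1 cos 115° = -3.42
Leg 2 (352°, 5.2 km): east 5.2 sin 352° = -0.72, north 5.2 cos 352° = 5.15
Net north component: 1.73 km.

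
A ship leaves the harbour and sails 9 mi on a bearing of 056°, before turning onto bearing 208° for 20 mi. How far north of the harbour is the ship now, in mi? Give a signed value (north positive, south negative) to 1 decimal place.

Leg 1 (056°, 9 mi): east 9 sin 56° = 7.46, north 9 cos 56° = 5.03
Leg 2 (208°, 20 mi): east 20 sin 208° = -9.39, north 20 cos 208° = -17.66
Net north component: -12.63 mi.

-12.6 mi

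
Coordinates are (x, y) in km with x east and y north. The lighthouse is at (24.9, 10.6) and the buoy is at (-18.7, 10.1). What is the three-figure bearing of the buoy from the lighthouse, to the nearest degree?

269°

Δeast = -18.7 − 24.9 = -43.60; Δnorth = 10.1 − 10.6 = -0.50.
Bearing = atan2(Δeast, Δnorth) mod 360° = 269.34° ≈ 269°.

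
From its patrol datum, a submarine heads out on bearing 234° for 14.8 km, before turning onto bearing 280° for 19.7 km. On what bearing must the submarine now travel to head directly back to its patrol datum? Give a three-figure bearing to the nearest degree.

080°

Leg 1 (234°, 14.8 km): east 14.8 sin 234° = -11.97, north 14.8 cos 234° = -8.70
Leg 2 (280°, 19.7 km): east 19.7 sin 280° = -19.40, north 19.7 cos 280° = 3.42
Net displacement: -31.37 east, -5.28 north. Direction back to start is (31.37, 5.28): bearing = atan2(31.37, 5.28) mod 360° = 80.45° ≈ 080°.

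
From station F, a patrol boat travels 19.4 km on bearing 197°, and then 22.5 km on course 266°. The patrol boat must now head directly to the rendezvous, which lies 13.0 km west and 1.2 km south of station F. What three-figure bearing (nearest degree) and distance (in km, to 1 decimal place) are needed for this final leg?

Leg 1 (197°, 19.4 km): east 19.4 sin 197° = -5.67, north 19.4 cos 197° = -18.55
Leg 2 (266°, 22.5 km): east 22.5 sin 266° = -22.45, north 22.5 cos 266° = -1.57
Current position: (-28.12, -20.12). Target: (-13.0, -1.2). Remaining: Δeast = 15.12, Δnorth = 18.92.
Bearing = atan2(15.12, 18.92) mod 360° = 38.62°; distance = √((15.12)² + (18.92)²) = 24.219 km.

039°, 24.2 km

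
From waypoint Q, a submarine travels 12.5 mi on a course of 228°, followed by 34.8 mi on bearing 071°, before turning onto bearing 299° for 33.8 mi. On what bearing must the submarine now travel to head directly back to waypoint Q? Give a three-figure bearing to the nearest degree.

163°

Leg 1 (228°, 12.5 mi): east 12.5 sin 228° = -9.29, north 12.5 cos 228° = -8.36
Leg 2 (071°, 34.8 mi): east 34.8 sin 71° = 32.90, north 34.8 cos 71° = 11.33
Leg 3 (299°, 33.8 mi): east 33.8 sin 299° = -29.56, north 33.8 cos 299° = 16.39
Net displacement: -5.95 east, 19.35 north. Direction back to start is (5.95, -19.35): bearing = atan2(5.95, -19.35) mod 360° = 162.92° ≈ 163°.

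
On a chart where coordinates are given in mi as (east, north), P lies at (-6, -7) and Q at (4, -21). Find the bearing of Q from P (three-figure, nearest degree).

144°

Δeast = 4 − -6 = 10.00; Δnorth = -21 − -7 = -14.00.
Bearing = atan2(Δeast, Δnorth) mod 360° = 144.46° ≈ 144°.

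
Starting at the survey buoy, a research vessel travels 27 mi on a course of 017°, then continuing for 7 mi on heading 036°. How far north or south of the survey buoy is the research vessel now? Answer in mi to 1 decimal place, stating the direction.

Leg 1 (017°, 27 mi): east 27 sin 17° = 7.89, north 27 cos 17° = 25.82
Leg 2 (036°, 7 mi): east 7 sin 36° = 4.11, north 7 cos 36° = 5.66
Net north component: 31.48 mi.

31.5 mi north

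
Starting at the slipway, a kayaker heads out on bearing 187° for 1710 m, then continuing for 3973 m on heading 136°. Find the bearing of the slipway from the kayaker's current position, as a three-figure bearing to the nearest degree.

Leg 1 (187°, 1710 m): east 1710 sin 187° = -208.40, north 1710 cos 187° = -1697.25
Leg 2 (136°, 3973 m): east 3973 sin 136° = 2759.88, north 3973 cos 136° = -2857.94
Net displacement: 2551.48 east, -4555.19 north. Direction back to start is (-2551.48, 4555.19): bearing = atan2(-2551.48, 4555.19) mod 360° = 330.75° ≈ 331°.

331°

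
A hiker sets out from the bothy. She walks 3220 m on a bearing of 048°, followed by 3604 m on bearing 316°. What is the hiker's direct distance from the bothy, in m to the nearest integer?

Leg 1 (048°, 3220 m): east 3220 sin 48° = 2392.93, north 3220 cos 48° = 2154.60
Leg 2 (316°, 3604 m): east 3604 sin 316° = -2503.55, north 3604 cos 316° = 2592.50
Net: -110.62 east, 4747.10 north. Distance = √((-110.62)² + (4747.10)²) = 4748.390 m.

4748 m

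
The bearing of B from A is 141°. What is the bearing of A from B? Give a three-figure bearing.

321°

Back-bearing = 141° + 180° = 321°.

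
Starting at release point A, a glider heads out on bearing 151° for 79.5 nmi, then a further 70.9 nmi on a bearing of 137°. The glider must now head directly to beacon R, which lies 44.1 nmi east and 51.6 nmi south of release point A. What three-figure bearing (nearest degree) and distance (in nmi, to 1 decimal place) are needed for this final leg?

328°, 81.9 nmi

Leg 1 (151°, 79.5 nmi): east 79.5 sin 151° = 38.54, north 79.5 cos 151° = -69.53
Leg 2 (137°, 70.9 nmi): east 70.9 sin 137° = 48.35, north 70.9 cos 137° = -51.85
Current position: (86.90, -121.39). Target: (44.1, -51.6). Remaining: Δeast = -42.80, Δnorth = 69.79.
Bearing = atan2(-42.80, 69.79) mod 360° = 328.48°; distance = √((-42.80)² + (69.79)²) = 81.863 nmi.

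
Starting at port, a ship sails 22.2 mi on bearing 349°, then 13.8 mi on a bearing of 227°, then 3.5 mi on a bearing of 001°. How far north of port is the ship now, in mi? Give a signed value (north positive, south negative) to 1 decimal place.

Leg 1 (349°, 22.2 mi): east 22.2 sin 349° = -4.24, north 22.2 cos 349° = 21.79
Leg 2 (227°, 13.8 mi): east 13.8 sin 227° = -10.09, north 13.8 cos 227° = -9.41
Leg 3 (001°, 3.5 mi): east 3.5 sin 1° = 0.06, north 3.5 cos 1° = 3.50
Net north component: 15.88 mi.

15.9 mi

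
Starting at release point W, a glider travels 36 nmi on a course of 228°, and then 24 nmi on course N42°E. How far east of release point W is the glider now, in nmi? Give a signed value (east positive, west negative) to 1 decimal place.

Leg 1 (228°, 36 nmi): east 36 sin 228° = -26.75, north 36 cos 228° = -24.09
Leg 2 (N42°E, 24 nmi): east 24 sin 42° = 16.06, north 24 cos 42° = 17.84
Net east component: -10.69 nmi.

-10.7 nmi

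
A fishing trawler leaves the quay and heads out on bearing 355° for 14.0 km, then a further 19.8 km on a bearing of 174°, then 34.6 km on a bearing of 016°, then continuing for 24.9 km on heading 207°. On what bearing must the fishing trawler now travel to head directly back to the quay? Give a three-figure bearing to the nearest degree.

Leg 1 (355°, 14.0 km): east 14.0 sin 355° = -1.22, north 14.0 cos 355° = 13.95
Leg 2 (174°, 19.8 km): east 19.8 sin 174° = 2.07, north 19.8 cos 174° = -19.69
Leg 3 (016°, 34.6 km): east 34.6 sin 16° = 9.54, north 34.6 cos 16° = 33.26
Leg 4 (207°, 24.9 km): east 24.9 sin 207° = -11.30, north 24.9 cos 207° = -22.19
Net displacement: -0.92 east, 5.33 north. Direction back to start is (0.92, -5.33): bearing = atan2(0.92, -5.33) mod 360° = 170.23° ≈ 170°.

170°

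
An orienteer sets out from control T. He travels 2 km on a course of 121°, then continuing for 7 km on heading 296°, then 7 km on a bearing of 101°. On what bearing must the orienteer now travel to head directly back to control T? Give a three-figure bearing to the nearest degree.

253°

Leg 1 (121°, 2 km): east 2 sin 121° = 1.71, north 2 cos 121° = -1.03
Leg 2 (296°, 7 km): east 7 sin 296° = -6.29, north 7 cos 296° = 3.07
Leg 3 (101°, 7 km): east 7 sin 101° = 6.87, north 7 cos 101° = -1.34
Net displacement: 2.29 east, 0.70 north. Direction back to start is (-2.29, -0.70): bearing = atan2(-2.29, -0.70) mod 360° = 252.97° ≈ 253°.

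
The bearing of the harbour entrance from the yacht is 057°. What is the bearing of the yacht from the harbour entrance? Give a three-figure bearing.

237°

Back-bearing = 057° + 180° = 237°.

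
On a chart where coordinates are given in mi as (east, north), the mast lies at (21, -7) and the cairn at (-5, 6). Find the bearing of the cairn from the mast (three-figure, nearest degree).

297°

Δeast = -5 − 21 = -26.00; Δnorth = 6 − -7 = 13.00.
Bearing = atan2(Δeast, Δnorth) mod 360° = 296.57° ≈ 297°.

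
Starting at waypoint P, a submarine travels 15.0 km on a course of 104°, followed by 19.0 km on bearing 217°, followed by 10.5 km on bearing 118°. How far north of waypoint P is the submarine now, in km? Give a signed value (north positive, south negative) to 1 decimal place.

-23.7 km

Leg 1 (104°, 15.0 km): east 15.0 sin 104° = 14.55, north 15.0 cos 104° = -3.63
Leg 2 (217°, 19.0 km): east 19.0 sin 217° = -11.43, north 19.0 cos 217° = -15.17
Leg 3 (118°, 10.5 km): east 10.5 sin 118° = 9.27, north 10.5 cos 118° = -4.93
Net north component: -23.73 km.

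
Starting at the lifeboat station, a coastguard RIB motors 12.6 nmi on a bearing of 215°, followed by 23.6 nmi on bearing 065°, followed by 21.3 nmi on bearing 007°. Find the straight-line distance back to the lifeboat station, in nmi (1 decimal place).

Leg 1 (215°, 12.6 nmi): east 12.6 sin 215° = -7.23, north 12.6 cos 215° = -10.32
Leg 2 (065°, 23.6 nmi): east 23.6 sin 65° = 21.39, north 23.6 cos 65° = 9.97
Leg 3 (007°, 21.3 nmi): east 21.3 sin 7° = 2.60, north 21.3 cos 7° = 21.14
Net: 16.76 east, 20.79 north. Distance = √((16.76)² + (20.79)²) = 26.706 nmi.

26.7 nmi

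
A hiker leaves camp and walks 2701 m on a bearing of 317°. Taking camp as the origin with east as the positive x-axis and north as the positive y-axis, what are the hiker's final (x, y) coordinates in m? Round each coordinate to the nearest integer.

Leg 1 (317°, 2701 m): east 2701 sin 317° = -1842.08, north 2701 cos 317° = 1975.39
Summing: -1842.08 m east, 1975.39 m north → (-1842, 1975).

(-1842, 1975)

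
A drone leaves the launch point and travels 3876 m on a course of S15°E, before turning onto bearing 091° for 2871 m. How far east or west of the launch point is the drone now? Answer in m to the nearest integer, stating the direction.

3874 m east

Leg 1 (S15°E, 3876 m): east 3876 sin 165° = 1003.18, north 3876 cos 165° = -3743.93
Leg 2 (091°, 2871 m): east 2871 sin 91° = 2870.56, north 2871 cos 91° = -50.11
Net east component: 3873.75 m.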